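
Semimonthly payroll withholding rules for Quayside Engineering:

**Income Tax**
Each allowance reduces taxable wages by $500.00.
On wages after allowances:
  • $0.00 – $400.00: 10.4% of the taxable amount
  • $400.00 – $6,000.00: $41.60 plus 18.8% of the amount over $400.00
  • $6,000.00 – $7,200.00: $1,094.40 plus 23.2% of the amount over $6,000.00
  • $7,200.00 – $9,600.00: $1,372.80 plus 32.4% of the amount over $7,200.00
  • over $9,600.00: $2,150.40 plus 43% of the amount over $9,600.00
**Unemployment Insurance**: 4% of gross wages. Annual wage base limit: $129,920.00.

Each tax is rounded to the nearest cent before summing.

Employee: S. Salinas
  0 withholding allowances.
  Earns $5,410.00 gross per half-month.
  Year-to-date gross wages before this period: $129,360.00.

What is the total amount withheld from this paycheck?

Income Tax: taxable = $5,410.00
  $41.60 + 18.8% × ($5,410.00 − $400.00) = $41.60 + 18.8% × $5,010.00 = $983.48
Unemployment Insurance: cap $129,920.00 − YTD $129,360.00 = $560.00 subject; 4% × $560.00 = $22.40
Total: $983.48 + $22.40 = $1,005.88

$1,005.88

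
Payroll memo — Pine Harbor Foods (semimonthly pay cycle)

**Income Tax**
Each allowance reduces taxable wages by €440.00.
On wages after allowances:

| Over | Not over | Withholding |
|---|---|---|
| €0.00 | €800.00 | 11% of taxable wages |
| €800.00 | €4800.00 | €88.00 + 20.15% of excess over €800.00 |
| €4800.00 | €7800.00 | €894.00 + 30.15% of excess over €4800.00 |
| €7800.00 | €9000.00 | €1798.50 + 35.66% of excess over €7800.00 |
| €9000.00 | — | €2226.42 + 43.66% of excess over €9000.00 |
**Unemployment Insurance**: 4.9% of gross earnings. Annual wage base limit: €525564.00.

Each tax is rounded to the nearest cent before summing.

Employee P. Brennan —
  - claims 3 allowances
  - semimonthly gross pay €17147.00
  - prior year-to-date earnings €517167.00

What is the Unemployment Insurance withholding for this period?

€411.45

Unemployment Insurance: cap €525564.00 − YTD €517167.00 = €8397.00 subject; 4.9% × €8397.00 = €411.45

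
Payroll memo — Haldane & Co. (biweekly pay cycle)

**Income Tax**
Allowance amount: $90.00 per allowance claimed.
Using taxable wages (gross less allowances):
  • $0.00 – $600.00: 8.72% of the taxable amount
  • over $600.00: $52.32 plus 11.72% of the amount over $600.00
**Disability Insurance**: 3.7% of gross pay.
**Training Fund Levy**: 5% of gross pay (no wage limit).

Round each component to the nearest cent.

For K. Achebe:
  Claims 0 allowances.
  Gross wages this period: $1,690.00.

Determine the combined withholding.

$327.10

Income Tax: taxable = $1,690.00
  $52.32 + 11.72% × ($1,690.00 − $600.00) = $52.32 + 11.72% × $1,090.00 = $180.07
Disability Insurance: 3.7% × $1,690.00 = $62.53
Training Fund Levy: 5% × $1,690.00 = $84.50
Total: $180.07 + $62.53 + $84.50 = $327.10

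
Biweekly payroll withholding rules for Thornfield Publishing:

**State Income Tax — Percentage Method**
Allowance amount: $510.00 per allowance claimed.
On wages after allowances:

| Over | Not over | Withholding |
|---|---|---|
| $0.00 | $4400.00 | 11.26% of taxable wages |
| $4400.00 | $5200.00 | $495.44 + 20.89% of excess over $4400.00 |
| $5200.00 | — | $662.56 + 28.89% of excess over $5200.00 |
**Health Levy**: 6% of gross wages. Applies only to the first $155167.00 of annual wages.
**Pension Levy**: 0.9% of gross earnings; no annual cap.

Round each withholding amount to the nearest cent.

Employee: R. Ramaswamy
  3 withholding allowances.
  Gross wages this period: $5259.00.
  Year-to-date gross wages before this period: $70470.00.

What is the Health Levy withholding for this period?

$315.54

Health Levy: 6% × $5259.00 = $315.54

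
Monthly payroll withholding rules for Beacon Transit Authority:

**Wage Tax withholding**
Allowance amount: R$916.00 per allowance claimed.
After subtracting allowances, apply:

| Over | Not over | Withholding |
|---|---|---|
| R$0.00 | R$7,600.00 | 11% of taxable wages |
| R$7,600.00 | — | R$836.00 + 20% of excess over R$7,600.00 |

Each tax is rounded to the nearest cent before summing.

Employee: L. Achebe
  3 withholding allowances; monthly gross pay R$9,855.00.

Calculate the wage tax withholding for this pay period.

Wage Tax: taxable = R$9,855.00 − 3×R$916.00 = R$7,107.00
  11% × R$7,107.00 = R$781.77

R$781.77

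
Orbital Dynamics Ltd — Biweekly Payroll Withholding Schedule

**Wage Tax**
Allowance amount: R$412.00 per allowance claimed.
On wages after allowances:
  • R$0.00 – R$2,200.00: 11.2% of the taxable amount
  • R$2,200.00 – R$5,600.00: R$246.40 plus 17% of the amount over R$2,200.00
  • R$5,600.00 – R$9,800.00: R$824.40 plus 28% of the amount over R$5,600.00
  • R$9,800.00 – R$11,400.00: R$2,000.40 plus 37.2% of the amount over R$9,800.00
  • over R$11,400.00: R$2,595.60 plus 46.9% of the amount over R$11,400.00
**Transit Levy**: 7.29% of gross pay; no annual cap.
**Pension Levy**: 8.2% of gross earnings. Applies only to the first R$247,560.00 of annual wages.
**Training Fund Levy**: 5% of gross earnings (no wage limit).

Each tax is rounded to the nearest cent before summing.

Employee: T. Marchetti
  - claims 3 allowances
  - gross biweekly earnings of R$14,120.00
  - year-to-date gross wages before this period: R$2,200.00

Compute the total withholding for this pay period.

Wage Tax: taxable = R$14,120.00 − 3×R$412.00 = R$12,884.00
  R$2,595.60 + 46.9% × (R$12,884.00 − R$11,400.00) = R$2,595.60 + 46.9% × R$1,484.00 = R$3,291.60
Transit Levy: 7.29% × R$14,120.00 = R$1,029.35
Pension Levy: 8.2% × R$14,120.00 = R$1,157.84
Training Fund Levy: 5% × R$14,120.00 = R$706.00
Total: R$3,291.60 + R$1,029.35 + R$1,157.84 + R$706.00 = R$6,184.79

R$6,184.79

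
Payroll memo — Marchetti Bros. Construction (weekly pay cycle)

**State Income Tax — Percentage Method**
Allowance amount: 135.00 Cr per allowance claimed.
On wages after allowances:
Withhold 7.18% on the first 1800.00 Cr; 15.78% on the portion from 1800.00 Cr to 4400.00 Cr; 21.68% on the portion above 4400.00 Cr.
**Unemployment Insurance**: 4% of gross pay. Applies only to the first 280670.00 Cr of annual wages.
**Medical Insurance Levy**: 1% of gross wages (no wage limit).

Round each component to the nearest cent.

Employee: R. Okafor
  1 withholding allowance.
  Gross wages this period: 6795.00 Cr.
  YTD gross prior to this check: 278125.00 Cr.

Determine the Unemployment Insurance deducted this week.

Unemployment Insurance: cap 280670.00 Cr − YTD 278125.00 Cr = 2545.00 Cr subject; 4% × 2545.00 Cr = 101.80 Cr

101.80 Cr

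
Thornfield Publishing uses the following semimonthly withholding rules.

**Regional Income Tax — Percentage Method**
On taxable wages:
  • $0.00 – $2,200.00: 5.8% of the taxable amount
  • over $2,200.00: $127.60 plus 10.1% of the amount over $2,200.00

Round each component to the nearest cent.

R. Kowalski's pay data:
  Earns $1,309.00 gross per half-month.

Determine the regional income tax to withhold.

$75.92

Regional Income Tax: taxable = $1,309.00
  5.8% × $1,309.00 = $75.92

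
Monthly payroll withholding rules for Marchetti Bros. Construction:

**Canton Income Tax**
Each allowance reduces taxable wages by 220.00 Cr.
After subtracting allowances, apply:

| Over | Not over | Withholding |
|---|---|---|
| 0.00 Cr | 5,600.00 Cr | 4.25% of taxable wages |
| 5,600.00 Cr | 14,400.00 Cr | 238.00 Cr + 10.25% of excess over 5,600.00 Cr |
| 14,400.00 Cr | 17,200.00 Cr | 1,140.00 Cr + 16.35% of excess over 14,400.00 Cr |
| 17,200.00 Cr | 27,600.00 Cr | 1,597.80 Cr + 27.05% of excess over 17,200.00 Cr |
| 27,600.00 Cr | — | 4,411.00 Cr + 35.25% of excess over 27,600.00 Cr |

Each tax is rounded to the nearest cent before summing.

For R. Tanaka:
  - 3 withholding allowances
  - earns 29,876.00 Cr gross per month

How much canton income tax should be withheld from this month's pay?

4,980.64 Cr

Canton Income Tax: taxable = 29,876.00 Cr − 3×220.00 Cr = 29,216.00 Cr
  4,411.00 Cr + 35.25% × (29,216.00 Cr − 27,600.00 Cr) = 4,411.00 Cr + 35.25% × 1,616.00 Cr = 4,980.64 Cr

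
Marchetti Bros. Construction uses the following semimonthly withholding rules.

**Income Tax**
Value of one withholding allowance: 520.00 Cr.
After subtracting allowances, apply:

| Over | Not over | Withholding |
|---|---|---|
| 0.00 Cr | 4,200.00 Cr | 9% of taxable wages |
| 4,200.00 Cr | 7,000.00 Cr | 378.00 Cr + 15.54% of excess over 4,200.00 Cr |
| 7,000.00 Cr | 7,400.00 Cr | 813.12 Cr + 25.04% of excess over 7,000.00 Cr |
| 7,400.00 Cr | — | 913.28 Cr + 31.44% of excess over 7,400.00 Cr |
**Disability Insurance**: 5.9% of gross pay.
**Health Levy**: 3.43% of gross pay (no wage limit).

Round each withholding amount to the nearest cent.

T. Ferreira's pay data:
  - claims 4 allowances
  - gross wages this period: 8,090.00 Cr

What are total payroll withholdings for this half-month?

1,414.07 Cr

Income Tax: taxable = 8,090.00 Cr − 4×520.00 Cr = 6,010.00 Cr
  378.00 Cr + 15.54% × (6,010.00 Cr − 4,200.00 Cr) = 378.00 Cr + 15.54% × 1,810.00 Cr = 659.27 Cr
Disability Insurance: 5.9% × 8,090.00 Cr = 477.31 Cr
Health Levy: 3.43% × 8,090.00 Cr = 277.49 Cr
Total: 659.27 Cr + 477.31 Cr + 277.49 Cr = 1,414.07 Cr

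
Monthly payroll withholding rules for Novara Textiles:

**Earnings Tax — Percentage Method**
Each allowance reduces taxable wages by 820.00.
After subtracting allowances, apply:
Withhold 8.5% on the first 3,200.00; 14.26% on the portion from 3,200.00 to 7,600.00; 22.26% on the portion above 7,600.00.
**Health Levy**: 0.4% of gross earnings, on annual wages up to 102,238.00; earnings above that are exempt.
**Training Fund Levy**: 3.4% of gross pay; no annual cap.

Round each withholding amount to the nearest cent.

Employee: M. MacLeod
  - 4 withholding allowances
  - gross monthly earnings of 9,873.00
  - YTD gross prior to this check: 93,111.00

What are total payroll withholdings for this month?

Earnings Tax: taxable = 9,873.00 − 4×820.00 = 6,593.00
  272.00 + 14.26% × (6,593.00 − 3,200.00) = 272.00 + 14.26% × 3,393.00 = 755.84
Health Levy: cap 102,238.00 − YTD 93,111.00 = 9,127.00 subject; 0.4% × 9,127.00 = 36.51
Training Fund Levy: 3.4% × 9,873.00 = 335.68
Total: 755.84 + 36.51 + 335.68 = 1,128.03

1,128.03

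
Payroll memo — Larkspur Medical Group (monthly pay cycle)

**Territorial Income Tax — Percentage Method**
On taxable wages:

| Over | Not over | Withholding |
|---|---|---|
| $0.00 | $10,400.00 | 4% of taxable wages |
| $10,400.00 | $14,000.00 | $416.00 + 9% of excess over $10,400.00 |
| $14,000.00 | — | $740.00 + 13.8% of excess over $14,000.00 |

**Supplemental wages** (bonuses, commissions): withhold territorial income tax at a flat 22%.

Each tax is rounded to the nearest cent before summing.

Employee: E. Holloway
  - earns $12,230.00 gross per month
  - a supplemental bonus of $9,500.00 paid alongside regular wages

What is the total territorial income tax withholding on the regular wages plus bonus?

Territorial Income Tax: taxable = $12,230.00
  $416.00 + 9% × ($12,230.00 − $10,400.00) = $416.00 + 9% × $1,830.00 = $580.70
Supplemental (22% flat on bonus): 22% × $9,500.00 = $2,090.00
Total territorial income tax: $580.70 + $2,090.00 = $2,670.70

$2,670.70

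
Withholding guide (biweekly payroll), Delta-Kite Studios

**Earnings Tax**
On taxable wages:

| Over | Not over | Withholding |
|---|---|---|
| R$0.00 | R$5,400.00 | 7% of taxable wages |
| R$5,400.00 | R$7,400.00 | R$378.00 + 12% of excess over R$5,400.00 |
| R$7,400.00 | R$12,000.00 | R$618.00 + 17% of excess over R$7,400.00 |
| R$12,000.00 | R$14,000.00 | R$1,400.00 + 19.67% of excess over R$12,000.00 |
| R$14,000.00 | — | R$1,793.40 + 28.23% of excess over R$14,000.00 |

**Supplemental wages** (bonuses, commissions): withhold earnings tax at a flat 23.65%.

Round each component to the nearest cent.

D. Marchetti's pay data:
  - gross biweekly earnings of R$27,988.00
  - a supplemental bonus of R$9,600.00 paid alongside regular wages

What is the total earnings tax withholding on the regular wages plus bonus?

R$8,012.61

Earnings Tax: taxable = R$27,988.00
  R$1,793.40 + 28.23% × (R$27,988.00 − R$14,000.00) = R$1,793.40 + 28.23% × R$13,988.00 = R$5,742.21
Supplemental (23.65% flat on bonus): 23.65% × R$9,600.00 = R$2,270.40
Total earnings tax: R$5,742.21 + R$2,270.40 = R$8,012.61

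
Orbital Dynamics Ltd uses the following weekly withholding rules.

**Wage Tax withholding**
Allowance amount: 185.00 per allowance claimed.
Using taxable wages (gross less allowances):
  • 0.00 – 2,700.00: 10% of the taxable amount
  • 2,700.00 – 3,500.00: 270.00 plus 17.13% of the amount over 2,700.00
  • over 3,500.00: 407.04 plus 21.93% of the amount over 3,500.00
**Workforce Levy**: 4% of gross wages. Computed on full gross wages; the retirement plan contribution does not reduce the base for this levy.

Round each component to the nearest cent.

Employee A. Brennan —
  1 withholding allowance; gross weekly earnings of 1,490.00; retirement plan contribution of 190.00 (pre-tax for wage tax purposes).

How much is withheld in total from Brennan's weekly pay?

171.10

Wage Tax: taxable = 1,490.00 − 190.00 − 1×185.00 = 1,115.00
  10% × 1,115.00 = 111.50
Workforce Levy: 4% × 1,490.00 = 59.60
Total: 111.50 + 59.60 = 171.10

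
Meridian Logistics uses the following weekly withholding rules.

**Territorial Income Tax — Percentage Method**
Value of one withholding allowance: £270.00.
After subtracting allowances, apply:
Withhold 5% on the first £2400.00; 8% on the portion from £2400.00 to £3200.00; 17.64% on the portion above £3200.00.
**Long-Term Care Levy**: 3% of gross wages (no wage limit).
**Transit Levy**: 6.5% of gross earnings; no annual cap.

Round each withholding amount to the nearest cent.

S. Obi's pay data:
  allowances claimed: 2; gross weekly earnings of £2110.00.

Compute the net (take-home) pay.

Territorial Income Tax: taxable = £2110.00 − 2×£270.00 = £1570.00
  5% × £1570.00 = £78.50
Long-Term Care Levy: 3% × £2110.00 = £63.30
Transit Levy: 6.5% × £2110.00 = £137.15
Total withheld: £78.50 + £63.30 + £137.15 = £278.95
Net pay: £2110.00 − £278.95 = £1831.05

£1831.05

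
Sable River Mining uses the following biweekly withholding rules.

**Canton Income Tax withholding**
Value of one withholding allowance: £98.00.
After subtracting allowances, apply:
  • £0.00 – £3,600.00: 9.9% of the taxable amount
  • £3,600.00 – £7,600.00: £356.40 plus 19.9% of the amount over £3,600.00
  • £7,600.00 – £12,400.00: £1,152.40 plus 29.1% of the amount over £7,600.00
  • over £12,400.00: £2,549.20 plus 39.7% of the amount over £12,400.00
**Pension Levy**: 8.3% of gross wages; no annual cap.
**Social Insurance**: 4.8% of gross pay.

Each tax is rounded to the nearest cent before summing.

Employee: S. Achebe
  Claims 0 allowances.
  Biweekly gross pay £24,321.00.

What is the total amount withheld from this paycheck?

Canton Income Tax: taxable = £24,321.00
  £2,549.20 + 39.7% × (£24,321.00 − £12,400.00) = £2,549.20 + 39.7% × £11,921.00 = £7,281.84
Pension Levy: 8.3% × £24,321.00 = £2,018.64
Social Insurance: 4.8% × £24,321.00 = £1,167.41
Total: £7,281.84 + £2,018.64 + £1,167.41 = £10,467.89

£10,467.89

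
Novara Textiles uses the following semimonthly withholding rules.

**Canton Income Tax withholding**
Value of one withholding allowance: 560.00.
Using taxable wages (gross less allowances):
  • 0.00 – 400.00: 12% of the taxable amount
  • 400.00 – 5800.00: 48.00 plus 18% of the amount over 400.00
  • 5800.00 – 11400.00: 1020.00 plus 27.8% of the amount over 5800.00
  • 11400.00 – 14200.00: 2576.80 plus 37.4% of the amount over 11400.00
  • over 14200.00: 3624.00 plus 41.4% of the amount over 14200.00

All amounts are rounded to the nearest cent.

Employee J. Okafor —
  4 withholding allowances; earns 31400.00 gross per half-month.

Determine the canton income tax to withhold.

9817.44

Canton Income Tax: taxable = 31400.00 − 4×560.00 = 29160.00
  3624.00 + 41.4% × (29160.00 − 14200.00) = 3624.00 + 41.4% × 14960.00 = 9817.44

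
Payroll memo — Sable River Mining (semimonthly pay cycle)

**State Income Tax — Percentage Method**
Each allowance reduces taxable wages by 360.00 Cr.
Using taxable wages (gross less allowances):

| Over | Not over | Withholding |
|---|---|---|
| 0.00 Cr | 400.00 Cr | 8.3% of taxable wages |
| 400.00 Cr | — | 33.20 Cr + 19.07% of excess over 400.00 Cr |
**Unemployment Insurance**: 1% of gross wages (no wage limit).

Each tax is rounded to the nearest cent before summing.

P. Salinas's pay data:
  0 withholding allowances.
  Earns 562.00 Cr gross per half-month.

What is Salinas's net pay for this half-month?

492.29 Cr

State Income Tax: taxable = 562.00 Cr
  33.20 Cr + 19.07% × (562.00 Cr − 400.00 Cr) = 33.20 Cr + 19.07% × 162.00 Cr = 64.09 Cr
Unemployment Insurance: 1% × 562.00 Cr = 5.62 Cr
Total withheld: 64.09 Cr + 5.62 Cr = 69.71 Cr
Net pay: 562.00 Cr − 69.71 Cr = 492.29 Cr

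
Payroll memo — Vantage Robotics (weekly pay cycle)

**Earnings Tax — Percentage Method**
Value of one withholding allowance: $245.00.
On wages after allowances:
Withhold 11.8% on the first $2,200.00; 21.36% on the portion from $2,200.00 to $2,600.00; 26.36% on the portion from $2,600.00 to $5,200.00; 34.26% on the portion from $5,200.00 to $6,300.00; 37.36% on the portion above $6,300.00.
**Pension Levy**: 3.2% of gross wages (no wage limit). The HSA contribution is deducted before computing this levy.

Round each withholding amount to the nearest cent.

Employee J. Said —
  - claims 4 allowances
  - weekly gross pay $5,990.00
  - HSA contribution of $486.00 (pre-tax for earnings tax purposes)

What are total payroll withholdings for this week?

Earnings Tax: taxable = $5,990.00 − $486.00 − 4×$245.00 = $4,524.00
  $345.04 + 26.36% × ($4,524.00 − $2,600.00) = $345.04 + 26.36% × $1,924.00 = $852.21
Pension Levy: 3.2% × $5,504.00 = $176.13
Total: $852.21 + $176.13 = $1,028.34

$1,028.34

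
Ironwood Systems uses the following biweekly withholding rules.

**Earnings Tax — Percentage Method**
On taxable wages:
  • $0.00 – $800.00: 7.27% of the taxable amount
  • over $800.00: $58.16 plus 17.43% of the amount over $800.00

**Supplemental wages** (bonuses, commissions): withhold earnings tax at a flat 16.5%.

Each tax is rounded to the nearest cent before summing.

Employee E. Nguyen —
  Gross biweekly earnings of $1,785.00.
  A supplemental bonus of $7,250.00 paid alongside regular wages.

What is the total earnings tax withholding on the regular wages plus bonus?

Earnings Tax: taxable = $1,785.00
  $58.16 + 17.43% × ($1,785.00 − $800.00) = $58.16 + 17.43% × $985.00 = $229.85
Supplemental (16.5% flat on bonus): 16.5% × $7,250.00 = $1,196.25
Total earnings tax: $229.85 + $1,196.25 = $1,426.10

$1,426.10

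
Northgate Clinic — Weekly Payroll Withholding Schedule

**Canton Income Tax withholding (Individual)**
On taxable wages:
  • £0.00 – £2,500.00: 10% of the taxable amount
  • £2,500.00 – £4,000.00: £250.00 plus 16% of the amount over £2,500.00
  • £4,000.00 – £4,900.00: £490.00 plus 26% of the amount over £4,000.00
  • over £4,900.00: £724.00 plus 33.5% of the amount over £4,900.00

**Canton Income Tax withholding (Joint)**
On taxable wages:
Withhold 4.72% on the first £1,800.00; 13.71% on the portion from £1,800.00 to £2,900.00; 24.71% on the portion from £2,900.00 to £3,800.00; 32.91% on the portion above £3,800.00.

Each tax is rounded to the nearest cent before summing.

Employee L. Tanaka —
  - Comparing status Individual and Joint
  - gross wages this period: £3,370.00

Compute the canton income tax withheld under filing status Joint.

£351.91

Canton Income Tax (Joint): taxable = £3,370.00
  £235.77 + 24.71% × (£3,370.00 − £2,900.00) = £235.77 + 24.71% × £470.00 = £351.91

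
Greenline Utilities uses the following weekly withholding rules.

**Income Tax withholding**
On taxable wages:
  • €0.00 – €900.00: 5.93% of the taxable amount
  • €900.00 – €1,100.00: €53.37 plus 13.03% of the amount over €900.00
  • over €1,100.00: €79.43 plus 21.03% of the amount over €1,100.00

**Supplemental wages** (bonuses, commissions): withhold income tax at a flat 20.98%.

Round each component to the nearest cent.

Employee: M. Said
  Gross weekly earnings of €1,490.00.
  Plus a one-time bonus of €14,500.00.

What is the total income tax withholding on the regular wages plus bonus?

Income Tax: taxable = €1,490.00
  €79.43 + 21.03% × (€1,490.00 − €1,100.00) = €79.43 + 21.03% × €390.00 = €161.45
Supplemental (20.98% flat on bonus): 20.98% × €14,500.00 = €3,042.10
Total income tax: €161.45 + €3,042.10 = €3,203.55

€3,203.55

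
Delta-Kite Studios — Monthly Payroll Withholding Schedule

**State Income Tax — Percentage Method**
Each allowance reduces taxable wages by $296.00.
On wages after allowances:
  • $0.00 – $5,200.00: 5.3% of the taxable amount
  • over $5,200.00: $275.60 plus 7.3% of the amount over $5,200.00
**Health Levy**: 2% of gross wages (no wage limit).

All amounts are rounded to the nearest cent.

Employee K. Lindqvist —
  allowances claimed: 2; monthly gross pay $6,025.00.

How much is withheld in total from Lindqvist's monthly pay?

$413.11

State Income Tax: taxable = $6,025.00 − 2×$296.00 = $5,433.00
  $275.60 + 7.3% × ($5,433.00 − $5,200.00) = $275.60 + 7.3% × $233.00 = $292.61
Health Levy: 2% × $6,025.00 = $120.50
Total: $292.61 + $120.50 = $413.11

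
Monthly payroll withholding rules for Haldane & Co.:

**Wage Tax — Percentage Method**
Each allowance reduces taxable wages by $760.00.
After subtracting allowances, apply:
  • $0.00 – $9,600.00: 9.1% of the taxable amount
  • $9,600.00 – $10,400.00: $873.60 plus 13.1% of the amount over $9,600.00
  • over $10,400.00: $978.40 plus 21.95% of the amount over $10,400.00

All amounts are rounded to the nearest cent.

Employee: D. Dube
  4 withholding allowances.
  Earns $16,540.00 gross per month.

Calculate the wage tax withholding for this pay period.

Wage Tax: taxable = $16,540.00 − 4×$760.00 = $13,500.00
  $978.40 + 21.95% × ($13,500.00 − $10,400.00) = $978.40 + 21.95% × $3,100.00 = $1,658.85

$1,658.85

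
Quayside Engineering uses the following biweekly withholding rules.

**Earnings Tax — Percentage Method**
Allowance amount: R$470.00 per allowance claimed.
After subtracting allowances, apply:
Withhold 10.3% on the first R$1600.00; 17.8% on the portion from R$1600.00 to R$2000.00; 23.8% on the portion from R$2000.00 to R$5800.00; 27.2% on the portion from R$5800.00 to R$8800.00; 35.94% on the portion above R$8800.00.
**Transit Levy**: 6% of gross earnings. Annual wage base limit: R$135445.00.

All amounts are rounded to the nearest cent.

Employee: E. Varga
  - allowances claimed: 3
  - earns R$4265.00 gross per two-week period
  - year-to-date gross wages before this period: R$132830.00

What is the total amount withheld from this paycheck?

R$596.39

Earnings Tax: taxable = R$4265.00 − 3×R$470.00 = R$2855.00
  R$236.00 + 23.8% × (R$2855.00 − R$2000.00) = R$236.00 + 23.8% × R$855.00 = R$439.49
Transit Levy: cap R$135445.00 − YTD R$132830.00 = R$2615.00 subject; 6% × R$2615.00 = R$156.90
Total: R$439.49 + R$156.90 = R$596.39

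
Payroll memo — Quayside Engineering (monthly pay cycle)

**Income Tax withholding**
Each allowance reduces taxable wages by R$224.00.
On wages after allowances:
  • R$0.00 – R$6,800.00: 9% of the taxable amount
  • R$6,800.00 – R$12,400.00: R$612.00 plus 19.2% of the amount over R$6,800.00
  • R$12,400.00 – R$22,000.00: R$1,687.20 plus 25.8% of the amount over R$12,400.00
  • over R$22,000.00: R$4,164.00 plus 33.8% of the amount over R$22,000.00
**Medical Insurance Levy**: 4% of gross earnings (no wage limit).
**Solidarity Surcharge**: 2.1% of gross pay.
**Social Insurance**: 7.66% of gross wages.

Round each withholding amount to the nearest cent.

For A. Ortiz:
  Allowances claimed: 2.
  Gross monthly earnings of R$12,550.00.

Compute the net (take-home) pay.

R$9,193.14

Income Tax: taxable = R$12,550.00 − 2×R$224.00 = R$12,102.00
  R$612.00 + 19.2% × (R$12,102.00 − R$6,800.00) = R$612.00 + 19.2% × R$5,302.00 = R$1,629.98
Medical Insurance Levy: 4% × R$12,550.00 = R$502.00
Solidarity Surcharge: 2.1% × R$12,550.00 = R$263.55
Social Insurance: 7.66% × R$12,550.00 = R$961.33
Total withheld: R$1,629.98 + R$502.00 + R$263.55 + R$961.33 = R$3,356.86
Net pay: R$12,550.00 − R$3,356.86 = R$9,193.14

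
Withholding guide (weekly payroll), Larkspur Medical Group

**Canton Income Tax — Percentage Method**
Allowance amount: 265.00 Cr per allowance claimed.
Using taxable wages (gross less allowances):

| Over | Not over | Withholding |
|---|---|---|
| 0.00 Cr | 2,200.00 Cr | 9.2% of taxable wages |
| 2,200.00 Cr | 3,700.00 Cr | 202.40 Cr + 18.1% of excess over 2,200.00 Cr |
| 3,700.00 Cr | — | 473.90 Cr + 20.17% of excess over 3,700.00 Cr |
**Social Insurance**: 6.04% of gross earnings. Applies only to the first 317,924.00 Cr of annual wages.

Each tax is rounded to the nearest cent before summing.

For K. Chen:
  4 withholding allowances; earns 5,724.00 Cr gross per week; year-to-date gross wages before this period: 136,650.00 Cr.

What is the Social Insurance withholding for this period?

345.73 Cr

Social Insurance: 6.04% × 5,724.00 Cr = 345.73 Cr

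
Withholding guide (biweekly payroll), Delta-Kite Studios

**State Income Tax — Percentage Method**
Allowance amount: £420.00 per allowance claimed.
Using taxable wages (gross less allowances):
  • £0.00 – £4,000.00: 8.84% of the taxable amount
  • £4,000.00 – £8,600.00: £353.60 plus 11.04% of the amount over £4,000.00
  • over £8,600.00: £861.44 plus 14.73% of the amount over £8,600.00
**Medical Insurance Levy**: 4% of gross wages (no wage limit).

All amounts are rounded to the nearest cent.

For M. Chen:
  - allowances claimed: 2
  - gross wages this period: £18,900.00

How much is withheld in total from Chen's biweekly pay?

State Income Tax: taxable = £18,900.00 − 2×£420.00 = £18,060.00
  £861.44 + 14.73% × (£18,060.00 − £8,600.00) = £861.44 + 14.73% × £9,460.00 = £2,254.90
Medical Insurance Levy: 4% × £18,900.00 = £756.00
Total: £2,254.90 + £756.00 = £3,010.90

£3,010.90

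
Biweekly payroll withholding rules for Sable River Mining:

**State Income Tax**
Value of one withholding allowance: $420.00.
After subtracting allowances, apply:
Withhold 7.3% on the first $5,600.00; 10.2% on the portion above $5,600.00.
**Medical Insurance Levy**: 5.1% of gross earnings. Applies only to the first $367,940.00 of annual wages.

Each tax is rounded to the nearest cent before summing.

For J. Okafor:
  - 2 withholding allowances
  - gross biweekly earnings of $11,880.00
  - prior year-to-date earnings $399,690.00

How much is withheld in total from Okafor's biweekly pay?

$963.68

State Income Tax: taxable = $11,880.00 − 2×$420.00 = $11,040.00
  $408.80 + 10.2% × ($11,040.00 − $5,600.00) = $408.80 + 10.2% × $5,440.00 = $963.68
Medical Insurance Levy: YTD $399,690.00 ≥ cap $367,940.00 → $0.00
Total: $963.68 + $0.00 = $963.68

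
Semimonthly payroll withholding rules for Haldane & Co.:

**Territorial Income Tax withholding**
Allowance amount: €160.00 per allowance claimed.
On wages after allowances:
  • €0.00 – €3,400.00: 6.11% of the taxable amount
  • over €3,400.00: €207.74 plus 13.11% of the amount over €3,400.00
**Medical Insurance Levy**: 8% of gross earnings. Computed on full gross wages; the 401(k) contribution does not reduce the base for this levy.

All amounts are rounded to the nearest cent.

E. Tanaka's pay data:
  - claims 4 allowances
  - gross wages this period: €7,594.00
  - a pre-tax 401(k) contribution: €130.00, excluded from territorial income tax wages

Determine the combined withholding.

€1,264.15

Territorial Income Tax: taxable = €7,594.00 − €130.00 − 4×€160.00 = €6,824.00
  €207.74 + 13.11% × (€6,824.00 − €3,400.00) = €207.74 + 13.11% × €3,424.00 = €656.63
Medical Insurance Levy: 8% × €7,594.00 = €607.52
Total: €656.63 + €607.52 = €1,264.15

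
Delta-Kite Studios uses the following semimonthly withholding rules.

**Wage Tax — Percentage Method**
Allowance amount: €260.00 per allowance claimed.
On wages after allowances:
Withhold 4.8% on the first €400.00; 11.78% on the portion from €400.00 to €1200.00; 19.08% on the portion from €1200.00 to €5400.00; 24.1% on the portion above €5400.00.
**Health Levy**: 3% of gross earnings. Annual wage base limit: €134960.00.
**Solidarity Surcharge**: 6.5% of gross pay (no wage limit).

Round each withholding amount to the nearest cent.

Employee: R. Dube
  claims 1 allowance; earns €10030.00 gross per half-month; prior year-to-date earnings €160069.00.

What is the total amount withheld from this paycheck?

€2619.92

Wage Tax: taxable = €10030.00 − 1×€260.00 = €9770.00
  €914.80 + 24.1% × (€9770.00 − €5400.00) = €914.80 + 24.1% × €4370.00 = €1967.97
Health Levy: YTD €160069.00 ≥ cap €134960.00 → €0.00
Solidarity Surcharge: 6.5% × €10030.00 = €651.95
Total: €1967.97 + €0.00 + €651.95 = €2619.92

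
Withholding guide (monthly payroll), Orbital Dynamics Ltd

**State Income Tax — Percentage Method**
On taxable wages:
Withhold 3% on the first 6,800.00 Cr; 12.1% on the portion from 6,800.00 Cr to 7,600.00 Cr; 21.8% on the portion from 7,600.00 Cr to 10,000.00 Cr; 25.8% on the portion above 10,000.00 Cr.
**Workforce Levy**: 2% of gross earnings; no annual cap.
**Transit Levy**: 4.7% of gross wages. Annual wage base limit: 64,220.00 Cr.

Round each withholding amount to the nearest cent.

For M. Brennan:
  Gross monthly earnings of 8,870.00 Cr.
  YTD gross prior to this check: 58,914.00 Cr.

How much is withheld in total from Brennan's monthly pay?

State Income Tax: taxable = 8,870.00 Cr
  300.80 Cr + 21.8% × (8,870.00 Cr − 7,600.00 Cr) = 300.80 Cr + 21.8% × 1,270.00 Cr = 577.66 Cr
Workforce Levy: 2% × 8,870.00 Cr = 177.40 Cr
Transit Levy: cap 64,220.00 Cr − YTD 58,914.00 Cr = 5,306.00 Cr subject; 4.7% × 5,306.00 Cr = 249.38 Cr
Total: 577.66 Cr + 177.40 Cr + 249.38 Cr = 1,004.44 Cr

1,004.44 Cr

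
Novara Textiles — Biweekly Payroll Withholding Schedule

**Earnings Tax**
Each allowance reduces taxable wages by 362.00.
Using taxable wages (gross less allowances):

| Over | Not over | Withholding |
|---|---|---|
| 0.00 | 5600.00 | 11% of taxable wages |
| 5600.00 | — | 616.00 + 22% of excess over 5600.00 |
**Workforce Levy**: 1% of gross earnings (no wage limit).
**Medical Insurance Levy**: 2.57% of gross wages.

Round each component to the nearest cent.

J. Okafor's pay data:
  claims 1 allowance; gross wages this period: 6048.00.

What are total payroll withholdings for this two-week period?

850.83

Earnings Tax: taxable = 6048.00 − 1×362.00 = 5686.00
  616.00 + 22% × (5686.00 − 5600.00) = 616.00 + 22% × 86.00 = 634.92
Workforce Levy: 1% × 6048.00 = 60.48
Medical Insurance Levy: 2.57% × 6048.00 = 155.43
Total: 634.92 + 60.48 + 155.43 = 850.83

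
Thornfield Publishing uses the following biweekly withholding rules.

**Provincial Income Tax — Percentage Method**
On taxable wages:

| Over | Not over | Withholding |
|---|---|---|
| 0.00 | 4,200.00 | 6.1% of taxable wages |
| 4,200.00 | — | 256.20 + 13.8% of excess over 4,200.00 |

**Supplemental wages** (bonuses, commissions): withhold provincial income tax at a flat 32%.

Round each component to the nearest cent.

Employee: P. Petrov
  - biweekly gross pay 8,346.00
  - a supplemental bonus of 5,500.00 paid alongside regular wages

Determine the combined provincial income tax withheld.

2,588.35

Provincial Income Tax: taxable = 8,346.00
  256.20 + 13.8% × (8,346.00 − 4,200.00) = 256.20 + 13.8% × 4,146.00 = 828.35
Supplemental (32% flat on bonus): 32% × 5,500.00 = 1,760.00
Total provincial income tax: 828.35 + 1,760.00 = 2,588.35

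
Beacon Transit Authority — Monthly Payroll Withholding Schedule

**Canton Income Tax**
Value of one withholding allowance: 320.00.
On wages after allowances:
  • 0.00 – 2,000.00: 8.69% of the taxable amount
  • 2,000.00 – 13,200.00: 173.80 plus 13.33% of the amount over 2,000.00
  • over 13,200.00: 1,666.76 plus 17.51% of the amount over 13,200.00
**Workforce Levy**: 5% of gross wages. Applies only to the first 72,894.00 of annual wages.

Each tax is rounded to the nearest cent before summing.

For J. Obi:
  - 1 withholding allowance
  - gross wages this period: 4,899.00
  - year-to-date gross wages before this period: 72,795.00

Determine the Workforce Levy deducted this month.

4.95

Workforce Levy: cap 72,894.00 − YTD 72,795.00 = 99.00 subject; 5% × 99.00 = 4.95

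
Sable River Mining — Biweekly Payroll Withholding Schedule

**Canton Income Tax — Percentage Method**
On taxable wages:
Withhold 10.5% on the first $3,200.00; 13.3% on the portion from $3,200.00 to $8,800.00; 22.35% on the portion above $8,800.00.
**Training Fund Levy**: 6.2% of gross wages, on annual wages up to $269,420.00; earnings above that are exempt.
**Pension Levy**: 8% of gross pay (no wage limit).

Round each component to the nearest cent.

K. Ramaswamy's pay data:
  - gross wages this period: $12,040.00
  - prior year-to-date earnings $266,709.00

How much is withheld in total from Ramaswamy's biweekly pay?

$2,936.22

Canton Income Tax: taxable = $12,040.00
  $1,080.80 + 22.35% × ($12,040.00 − $8,800.00) = $1,080.80 + 22.35% × $3,240.00 = $1,804.94
Training Fund Levy: cap $269,420.00 − YTD $266,709.00 = $2,711.00 subject; 6.2% × $2,711.00 = $168.08
Pension Levy: 8% × $12,040.00 = $963.20
Total: $1,804.94 + $168.08 + $963.20 = $2,936.22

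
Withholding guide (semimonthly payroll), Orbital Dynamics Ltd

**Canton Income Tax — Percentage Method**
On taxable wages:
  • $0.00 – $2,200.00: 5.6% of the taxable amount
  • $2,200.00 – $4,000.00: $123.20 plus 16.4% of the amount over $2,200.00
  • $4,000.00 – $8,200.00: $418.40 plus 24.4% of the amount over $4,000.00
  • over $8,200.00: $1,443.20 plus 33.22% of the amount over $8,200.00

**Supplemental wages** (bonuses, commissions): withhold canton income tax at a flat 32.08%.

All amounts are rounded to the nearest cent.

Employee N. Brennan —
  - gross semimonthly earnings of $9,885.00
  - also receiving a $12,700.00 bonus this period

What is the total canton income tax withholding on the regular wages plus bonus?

$6,077.12

Canton Income Tax: taxable = $9,885.00
  $1,443.20 + 33.22% × ($9,885.00 − $8,200.00) = $1,443.20 + 33.22% × $1,685.00 = $2,002.96
Supplemental (32.08% flat on bonus): 32.08% × $12,700.00 = $4,074.16
Total canton income tax: $2,002.96 + $4,074.16 = $6,077.12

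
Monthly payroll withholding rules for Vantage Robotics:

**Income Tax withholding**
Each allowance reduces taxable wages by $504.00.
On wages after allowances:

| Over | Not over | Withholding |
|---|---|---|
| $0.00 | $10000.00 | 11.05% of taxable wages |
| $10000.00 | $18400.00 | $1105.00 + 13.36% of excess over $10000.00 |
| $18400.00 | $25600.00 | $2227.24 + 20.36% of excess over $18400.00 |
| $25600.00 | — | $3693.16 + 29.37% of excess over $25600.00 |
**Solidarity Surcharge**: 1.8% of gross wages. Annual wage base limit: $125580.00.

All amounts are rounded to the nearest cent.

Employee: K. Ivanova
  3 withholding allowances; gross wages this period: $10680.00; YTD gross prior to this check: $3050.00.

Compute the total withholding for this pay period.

$1205.30

Income Tax: taxable = $10680.00 − 3×$504.00 = $9168.00
  11.05% × $9168.00 = $1013.06
Solidarity Surcharge: 1.8% × $10680.00 = $192.24
Total: $1013.06 + $192.24 = $1205.30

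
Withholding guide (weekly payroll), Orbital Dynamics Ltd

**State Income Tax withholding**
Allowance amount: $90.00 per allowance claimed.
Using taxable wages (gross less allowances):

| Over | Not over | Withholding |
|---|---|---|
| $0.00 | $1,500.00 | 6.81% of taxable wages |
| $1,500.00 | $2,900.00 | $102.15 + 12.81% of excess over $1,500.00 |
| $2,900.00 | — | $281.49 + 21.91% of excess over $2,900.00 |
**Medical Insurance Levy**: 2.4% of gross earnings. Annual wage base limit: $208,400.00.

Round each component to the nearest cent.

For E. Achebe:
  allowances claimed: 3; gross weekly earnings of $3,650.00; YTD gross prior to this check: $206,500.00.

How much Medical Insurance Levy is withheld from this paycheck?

Medical Insurance Levy: cap $208,400.00 − YTD $206,500.00 = $1,900.00 subject; 2.4% × $1,900.00 = $45.60

$45.60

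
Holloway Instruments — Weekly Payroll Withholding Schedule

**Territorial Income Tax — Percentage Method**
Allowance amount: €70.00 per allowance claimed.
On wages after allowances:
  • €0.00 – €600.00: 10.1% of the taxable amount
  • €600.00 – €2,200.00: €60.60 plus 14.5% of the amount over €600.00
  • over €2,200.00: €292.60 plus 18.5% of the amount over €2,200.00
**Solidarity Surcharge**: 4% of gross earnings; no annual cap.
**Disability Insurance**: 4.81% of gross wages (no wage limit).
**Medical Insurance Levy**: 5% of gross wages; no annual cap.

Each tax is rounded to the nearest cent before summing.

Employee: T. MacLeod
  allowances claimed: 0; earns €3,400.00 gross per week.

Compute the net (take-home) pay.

€2,415.86

Territorial Income Tax: taxable = €3,400.00
  €292.60 + 18.5% × (€3,400.00 − €2,200.00) = €292.60 + 18.5% × €1,200.00 = €514.60
Solidarity Surcharge: 4% × €3,400.00 = €136.00
Disability Insurance: 4.81% × €3,400.00 = €163.54
Medical Insurance Levy: 5% × €3,400.00 = €170.00
Total withheld: €514.60 + €136.00 + €163.54 + €170.00 = €984.14
Net pay: €3,400.00 − €984.14 = €2,415.86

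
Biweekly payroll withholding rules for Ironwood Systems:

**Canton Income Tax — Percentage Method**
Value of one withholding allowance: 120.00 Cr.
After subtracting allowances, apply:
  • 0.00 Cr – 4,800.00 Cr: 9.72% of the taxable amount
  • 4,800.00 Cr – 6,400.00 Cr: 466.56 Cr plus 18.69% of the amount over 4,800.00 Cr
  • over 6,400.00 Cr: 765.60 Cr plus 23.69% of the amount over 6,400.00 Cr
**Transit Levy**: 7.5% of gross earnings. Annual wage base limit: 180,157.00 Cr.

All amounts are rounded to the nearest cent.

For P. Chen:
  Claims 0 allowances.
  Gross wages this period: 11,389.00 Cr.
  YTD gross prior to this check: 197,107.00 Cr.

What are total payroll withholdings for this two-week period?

1,947.49 Cr

Canton Income Tax: taxable = 11,389.00 Cr
  765.60 Cr + 23.69% × (11,389.00 Cr − 6,400.00 Cr) = 765.60 Cr + 23.69% × 4,989.00 Cr = 1,947.49 Cr
Transit Levy: YTD 197,107.00 Cr ≥ cap 180,157.00 Cr → 0.00 Cr
Total: 1,947.49 Cr + 0.00 Cr = 1,947.49 Cr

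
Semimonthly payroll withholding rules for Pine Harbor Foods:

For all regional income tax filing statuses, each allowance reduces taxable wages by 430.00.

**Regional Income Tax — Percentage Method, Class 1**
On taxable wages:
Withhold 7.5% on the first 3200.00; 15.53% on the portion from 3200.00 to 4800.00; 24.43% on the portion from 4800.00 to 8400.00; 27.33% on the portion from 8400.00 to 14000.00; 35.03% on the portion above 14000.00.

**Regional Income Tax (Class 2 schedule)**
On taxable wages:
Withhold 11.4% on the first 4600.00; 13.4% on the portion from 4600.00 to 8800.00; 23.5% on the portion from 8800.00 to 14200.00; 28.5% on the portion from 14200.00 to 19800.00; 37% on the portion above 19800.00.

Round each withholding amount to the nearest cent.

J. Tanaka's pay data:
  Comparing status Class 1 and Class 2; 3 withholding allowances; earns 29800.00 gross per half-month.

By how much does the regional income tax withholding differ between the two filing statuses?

806.39

Regional Income Tax (Class 1): taxable = 29800.00 − 3×430.00 = 28510.00
  2898.44 + 35.03% × (28510.00 − 14000.00) = 2898.44 + 35.03% × 14510.00 = 7981.29
Regional Income Tax (Class 2): taxable = 29800.00 − 3×430.00 = 28510.00
  3952.20 + 37% × (28510.00 − 19800.00) = 3952.20 + 37% × 8710.00 = 7174.90
Difference: |7981.29 − 7174.90| = 806.39 (higher under Class 1)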